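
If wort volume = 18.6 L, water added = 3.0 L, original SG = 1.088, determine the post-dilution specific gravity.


SG_new = 1 + (SG_old − 1)·V_old/(V_old + V_water)
pts = (1.088 − 1)·1000·18.6/(18.6 + 3.0) = 75.7778
SG_new = 1 + 75.7778/1000

1.0758


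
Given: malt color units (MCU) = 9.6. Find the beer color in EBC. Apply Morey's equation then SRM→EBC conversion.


SRM = 1.4922·MCU^0.6859;  EBC = SRM·1.97
SRM = 1.4922·9.6^0.6859 = 7.0399
EBC = 7.0399·1.97

13.8686 EBC


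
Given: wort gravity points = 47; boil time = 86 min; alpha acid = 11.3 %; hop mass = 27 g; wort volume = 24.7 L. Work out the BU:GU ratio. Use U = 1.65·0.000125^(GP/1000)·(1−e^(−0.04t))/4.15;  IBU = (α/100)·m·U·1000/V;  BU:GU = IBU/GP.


U = 1.65·0.000125^(47/1000)·(1−e^(−0.04·86))/4.15 = 0.2523
IBU = (11.3/100)·27·0.2523·1000/24.7 = 31.1589
BU:GU = 31.1589/47

0.6630


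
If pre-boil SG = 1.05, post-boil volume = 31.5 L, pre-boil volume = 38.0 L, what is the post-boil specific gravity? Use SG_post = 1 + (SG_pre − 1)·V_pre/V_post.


pts_pre = (1.05 − 1)·1000 = 50.0000
pts_post = 50.0000·38.0/31.5 = 60.3175
SG_post = 1 + 60.3175/1000

1.0603


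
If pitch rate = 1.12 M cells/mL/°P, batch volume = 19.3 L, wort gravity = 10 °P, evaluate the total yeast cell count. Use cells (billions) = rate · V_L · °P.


cells = 1.12 · 19.3 · 10

216.1600 billion cells


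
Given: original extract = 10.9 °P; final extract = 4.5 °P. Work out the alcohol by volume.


SG = 259/(259 − P);  ABV = (OG − FG)·131.25
OG = 259/(259 − 10.9) = 1.0439
FG = 259/(259 − 4.5) = 1.0177
ABV = (1.0439 − 1.0177)·131.25

3.4456 % ABV


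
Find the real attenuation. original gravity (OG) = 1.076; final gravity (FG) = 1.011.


AA = (OG−FG)/(OG−1)·100;  RA = AA·0.8192
AA = (1.076 − 1.011)/(1.076 − 1)·100 = 85.5263
RA = 85.5263·0.8192

70.0632 %


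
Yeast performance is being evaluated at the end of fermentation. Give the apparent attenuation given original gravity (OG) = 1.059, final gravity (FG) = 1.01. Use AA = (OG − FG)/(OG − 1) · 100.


AA = (1.059 − 1.01)/(1.059 − 1) · 100

83.0508 %


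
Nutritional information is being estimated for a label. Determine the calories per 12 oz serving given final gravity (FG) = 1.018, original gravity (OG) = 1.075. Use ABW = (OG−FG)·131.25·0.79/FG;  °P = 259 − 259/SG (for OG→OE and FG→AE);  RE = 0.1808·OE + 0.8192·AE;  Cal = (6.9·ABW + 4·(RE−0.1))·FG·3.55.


ABW = (1.075 − 1.018)·131.25·0.79/1.018 = 5.8057
OE = 259 − 259/1.075 = 18.0698 °P
AE = 259 − 259/1.018 = 4.5796 °P
RE = 0.1808·18.0698 + 0.8192·4.5796 = 7.0186 °P
Cal = (6.9·5.8057 + 4·(7.0186−0.1))·1.018·3.55

244.7825 kcal


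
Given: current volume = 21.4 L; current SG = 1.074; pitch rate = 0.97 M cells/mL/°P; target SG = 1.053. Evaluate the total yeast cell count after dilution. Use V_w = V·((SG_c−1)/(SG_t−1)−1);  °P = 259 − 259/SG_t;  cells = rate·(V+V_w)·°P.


V_w = 21.4·((1.074−1)/(1.053−1)−1) = 8.4792
V_final = 21.4 + 8.4792 = 29.8792
°P = 259 − 259/1.053 = 13.0361
cells = 0.97·29.8792·13.0361

377.8232 billion cells


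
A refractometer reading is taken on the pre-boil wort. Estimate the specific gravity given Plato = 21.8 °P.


SG = 259/(259 − P)
SG = 259/(259 − 21.8)

1.0919


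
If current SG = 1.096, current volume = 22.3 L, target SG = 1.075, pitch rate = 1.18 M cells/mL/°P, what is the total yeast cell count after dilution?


V_w = V·((SG_c−1)/(SG_t−1)−1);  °P = 259 − 259/SG_t;  cells = rate·(V+V_w)·°P
V_w = 22.3·((1.096−1)/(1.075−1)−1) = 6.2440
V_final = 22.3 + 6.2440 = 28.5440
°P = 259 − 259/1.075 = 18.0698
cells = 1.18·28.5440·18.0698

608.6245 billion cells


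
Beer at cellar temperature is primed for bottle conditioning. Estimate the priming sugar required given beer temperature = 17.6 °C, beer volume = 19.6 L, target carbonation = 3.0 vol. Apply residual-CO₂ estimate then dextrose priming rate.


residual = 14.695·(0.01821 + 0.09011·e^(−0.04·T));  sugar = (target − residual)·4.0·V
residual = 14.695·(0.01821 + 0.09011·e^(−0.04·17.6)) = 0.9225
sugar = (3.0 − 0.9225)·4.0·19.6

162.8734 g


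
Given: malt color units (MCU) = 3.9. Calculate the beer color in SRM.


SRM = 1.4922 · MCU^0.6859
SRM = 1.4922 · 3.9^0.6859

3.7952 SRM


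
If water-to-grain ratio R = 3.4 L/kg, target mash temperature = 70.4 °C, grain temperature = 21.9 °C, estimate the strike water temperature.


T_strike = (0.41/R)·(T_mash − T_grain) + T_mash
T_strike = (0.41/3.4)·(70.4 − 21.9) + 70.4

76.2485 °C


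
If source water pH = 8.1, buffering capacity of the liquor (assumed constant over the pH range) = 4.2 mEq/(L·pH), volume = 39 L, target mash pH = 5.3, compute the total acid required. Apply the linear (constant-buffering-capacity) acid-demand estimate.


acid = buffering capacity · (pH_source − pH_target) · V
acid = 4.2 · (8.1 − 5.3) · 39

458.6400 mEq


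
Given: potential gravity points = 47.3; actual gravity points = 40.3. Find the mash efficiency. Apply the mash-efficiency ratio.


efficiency = actual / potential × 100
efficiency = 40.3 / 47.3 × 100

85.2008 %


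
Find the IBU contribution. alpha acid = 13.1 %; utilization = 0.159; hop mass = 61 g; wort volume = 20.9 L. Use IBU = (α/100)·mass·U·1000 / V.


IBU = (13.1/100)·61·0.159·1000 / 20.9

60.7928 IBU


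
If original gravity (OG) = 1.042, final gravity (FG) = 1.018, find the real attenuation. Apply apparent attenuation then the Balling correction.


AA = (OG−FG)/(OG−1)·100;  RA = AA·0.8192
AA = (1.042 − 1.018)/(1.042 − 1)·100 = 57.1429
RA = 57.1429·0.8192

46.8114 %


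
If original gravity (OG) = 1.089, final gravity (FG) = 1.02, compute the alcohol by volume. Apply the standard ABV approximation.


ABV = (OG − FG) · 131.25
ABV = (1.089 − 1.02) · 131.25

9.0562 % ABV


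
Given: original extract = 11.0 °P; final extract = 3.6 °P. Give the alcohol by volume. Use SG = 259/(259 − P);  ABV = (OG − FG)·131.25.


OG = 259/(259 − 11.0) = 1.0444
FG = 259/(259 − 3.6) = 1.0141
ABV = (1.0444 − 1.0141)·131.25

3.9715 % ABV


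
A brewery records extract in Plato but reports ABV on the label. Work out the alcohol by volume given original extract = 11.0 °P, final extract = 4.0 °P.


SG = 259/(259 − P);  ABV = (OG − FG)·131.25
OG = 259/(259 − 11.0) = 1.0444
FG = 259/(259 − 4.0) = 1.0157
ABV = (1.0444 − 1.0157)·131.25

3.7627 % ABV


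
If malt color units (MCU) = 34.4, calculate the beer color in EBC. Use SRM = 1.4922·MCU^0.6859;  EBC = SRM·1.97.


SRM = 1.4922·34.4^0.6859 = 16.8948
EBC = 16.8948·1.97

33.2827 EBC


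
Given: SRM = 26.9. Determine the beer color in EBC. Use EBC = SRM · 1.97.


EBC = 26.9 · 1.97

52.9930 EBC


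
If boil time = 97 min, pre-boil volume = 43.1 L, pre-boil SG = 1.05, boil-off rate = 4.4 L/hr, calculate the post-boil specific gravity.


V_post = V_pre − rate·(t/60);  SG_post = 1 + (SG_pre−1)·V_pre/V_post
V_post = 43.1 − 4.4·(97/60) = 35.9867
SG_post = 1 + (1.05 − 1)·43.1/35.9867

1.0599


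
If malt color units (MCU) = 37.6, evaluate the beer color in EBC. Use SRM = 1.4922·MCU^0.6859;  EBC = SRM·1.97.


SRM = 1.4922·37.6^0.6859 = 17.9576
EBC = 17.9576·1.97

35.3765 EBC


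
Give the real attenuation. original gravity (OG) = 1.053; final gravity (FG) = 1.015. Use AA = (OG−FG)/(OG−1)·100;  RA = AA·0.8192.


AA = (1.053 − 1.015)/(1.053 − 1)·100 = 71.6981
RA = 71.6981·0.8192

58.7351 %


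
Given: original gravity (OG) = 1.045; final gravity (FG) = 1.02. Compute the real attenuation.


AA = (OG−FG)/(OG−1)·100;  RA = AA·0.8192
AA = (1.045 − 1.02)/(1.045 − 1)·100 = 55.5556
RA = 55.5556·0.8192

45.5111 %


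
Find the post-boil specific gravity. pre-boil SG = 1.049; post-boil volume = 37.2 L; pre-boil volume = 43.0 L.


SG_post = 1 + (SG_pre − 1)·V_pre/V_post
pts_pre = (1.049 − 1)·1000 = 49.0000
pts_post = 49.0000·43.0/37.2 = 56.6398
SG_post = 1 + 56.6398/1000

1.0566


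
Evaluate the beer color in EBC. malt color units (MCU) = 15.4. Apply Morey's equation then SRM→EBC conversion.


SRM = 1.4922·MCU^0.6859;  EBC = SRM·1.97
SRM = 1.4922·15.4^0.6859 = 9.7353
EBC = 9.7353·1.97

19.1785 EBC


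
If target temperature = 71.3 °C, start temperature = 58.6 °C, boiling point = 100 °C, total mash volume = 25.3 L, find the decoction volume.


V_dec = V_total·(T_target − T_start)/(T_boil − T_start)
V_dec = 25.3·(71.3 − 58.6)/(100 − 58.6)

7.7611 L


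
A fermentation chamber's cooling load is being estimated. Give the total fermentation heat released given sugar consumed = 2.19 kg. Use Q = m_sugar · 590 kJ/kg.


Q = 2.19 · 590

1292.1000 kJ


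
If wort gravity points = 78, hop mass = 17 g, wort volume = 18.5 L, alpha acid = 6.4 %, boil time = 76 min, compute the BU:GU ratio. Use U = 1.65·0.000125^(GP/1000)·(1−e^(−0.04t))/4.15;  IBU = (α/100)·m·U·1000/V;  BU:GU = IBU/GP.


U = 1.65·0.000125^(78/1000)·(1−e^(−0.04·76))/4.15 = 0.1878
IBU = (6.4/100)·17·0.1878·1000/18.5 = 11.0450
BU:GU = 11.0450/78

0.1416


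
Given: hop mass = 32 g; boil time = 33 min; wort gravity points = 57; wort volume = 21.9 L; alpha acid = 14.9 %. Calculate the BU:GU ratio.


U = 1.65·0.000125^(GP/1000)·(1−e^(−0.04t))/4.15;  IBU = (α/100)·m·U·1000/V;  BU:GU = IBU/GP
U = 1.65·0.000125^(57/1000)·(1−e^(−0.04·33))/4.15 = 0.1746
IBU = (14.9/100)·32·0.1746·1000/21.9 = 38.0081
BU:GU = 38.0081/57

0.6668


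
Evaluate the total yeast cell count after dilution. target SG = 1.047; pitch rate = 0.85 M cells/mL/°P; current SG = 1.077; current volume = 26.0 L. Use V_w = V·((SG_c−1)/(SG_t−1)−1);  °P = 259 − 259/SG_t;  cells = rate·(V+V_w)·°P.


V_w = 26.0·((1.077−1)/(1.047−1)−1) = 16.5957
V_final = 26.0 + 16.5957 = 42.5957
°P = 259 − 259/1.047 = 11.6266
cells = 0.85·42.5957·11.6266

420.9554 billion cells


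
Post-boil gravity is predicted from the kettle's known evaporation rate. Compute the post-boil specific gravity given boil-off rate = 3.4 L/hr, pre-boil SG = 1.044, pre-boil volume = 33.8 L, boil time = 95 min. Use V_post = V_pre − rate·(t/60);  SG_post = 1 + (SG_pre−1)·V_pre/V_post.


V_post = 33.8 − 3.4·(95/60) = 28.4167
SG_post = 1 + (1.044 − 1)·33.8/28.4167

1.0523


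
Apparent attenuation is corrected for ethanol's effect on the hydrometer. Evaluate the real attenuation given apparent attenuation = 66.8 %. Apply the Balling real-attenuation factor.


RA = AA · 0.8192
RA = 66.8 · 0.8192

54.7226 %


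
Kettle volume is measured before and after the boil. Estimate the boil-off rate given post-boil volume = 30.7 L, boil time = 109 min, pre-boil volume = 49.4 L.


rate = (V_pre − V_post) / (t_min/60)
rate = (49.4 − 30.7) / (109/60)

10.2936 L/hr


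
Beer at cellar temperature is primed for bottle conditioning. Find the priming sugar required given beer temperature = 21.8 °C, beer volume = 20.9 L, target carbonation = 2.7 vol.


residual = 14.695·(0.01821 + 0.09011·e^(−0.04·T));  sugar = (target − residual)·4.0·V
residual = 14.695·(0.01821 + 0.09011·e^(−0.04·21.8)) = 0.8212
sugar = (2.7 − 0.8212)·4.0·20.9

157.0636 g


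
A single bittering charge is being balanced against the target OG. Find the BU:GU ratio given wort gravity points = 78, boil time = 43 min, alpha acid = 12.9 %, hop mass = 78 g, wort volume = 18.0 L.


U = 1.65·0.000125^(GP/1000)·(1−e^(−0.04t))/4.15;  IBU = (α/100)·m·U·1000/V;  BU:GU = IBU/GP
U = 1.65·0.000125^(78/1000)·(1−e^(−0.04·43))/4.15 = 0.1619
IBU = (12.9/100)·78·0.1619·1000/18.0 = 90.5138
BU:GU = 90.5138/78

1.1604


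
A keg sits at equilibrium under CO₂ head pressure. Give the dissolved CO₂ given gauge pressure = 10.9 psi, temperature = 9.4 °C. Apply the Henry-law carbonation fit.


vols = (P + 14.695)·(0.01821 + 0.09011·e^(−0.04·T))
vols = (10.9 + 14.695)·(0.01821 + 0.09011·e^(−0.04·9.4))

2.0496 volumes


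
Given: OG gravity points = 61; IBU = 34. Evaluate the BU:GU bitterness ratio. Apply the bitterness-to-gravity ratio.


BU:GU = IBU / OG_points
BU:GU = 34 / 61

0.5574


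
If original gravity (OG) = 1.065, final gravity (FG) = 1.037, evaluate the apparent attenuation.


AA = (OG − FG)/(OG − 1) · 100
AA = (1.065 − 1.037)/(1.065 − 1) · 100

43.0769 %


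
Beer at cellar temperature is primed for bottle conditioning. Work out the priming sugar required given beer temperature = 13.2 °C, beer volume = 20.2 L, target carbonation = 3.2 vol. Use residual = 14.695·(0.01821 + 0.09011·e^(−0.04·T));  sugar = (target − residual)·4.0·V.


residual = 14.695·(0.01821 + 0.09011·e^(−0.04·13.2)) = 1.0486
sugar = (3.2 − 1.0486)·4.0·20.2

173.8358 g


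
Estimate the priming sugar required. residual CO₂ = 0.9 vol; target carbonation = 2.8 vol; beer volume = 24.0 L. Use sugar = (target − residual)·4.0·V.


sugar = (2.8 − 0.9)·4.0·24.0

182.4000 g


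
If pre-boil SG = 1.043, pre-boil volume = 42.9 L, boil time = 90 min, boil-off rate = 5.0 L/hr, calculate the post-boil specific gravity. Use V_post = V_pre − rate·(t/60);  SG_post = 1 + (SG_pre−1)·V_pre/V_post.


V_post = 42.9 − 5.0·(90/60) = 35.4000
SG_post = 1 + (1.043 − 1)·42.9/35.4000

1.0521


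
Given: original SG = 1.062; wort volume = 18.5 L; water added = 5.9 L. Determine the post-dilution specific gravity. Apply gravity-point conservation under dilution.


SG_new = 1 + (SG_old − 1)·V_old/(V_old + V_water)
pts = (1.062 − 1)·1000·18.5/(18.5 + 5.9) = 47.0082
SG_new = 1 + 47.0082/1000

1.0470


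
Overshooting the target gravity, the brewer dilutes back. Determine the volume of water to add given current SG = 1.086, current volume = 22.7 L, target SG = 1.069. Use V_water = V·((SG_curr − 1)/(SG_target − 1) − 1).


V_water = 22.7·((1.086 − 1)/(1.069 − 1) − 1)

5.5928 L


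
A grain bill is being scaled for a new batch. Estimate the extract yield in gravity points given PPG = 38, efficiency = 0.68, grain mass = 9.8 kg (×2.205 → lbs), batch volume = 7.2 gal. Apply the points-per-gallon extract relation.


points = lbs × PPG × eff / vol
lbs = 9.8 × 2.205 = 21.6090
points = 21.6090 × 38 × 0.68 / 7.2

77.5523 points


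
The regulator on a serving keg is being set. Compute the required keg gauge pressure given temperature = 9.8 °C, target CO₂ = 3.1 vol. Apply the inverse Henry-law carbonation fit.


psi = vols/(0.01821 + 0.09011·e^(−0.04·T)) − 14.695
psi = 3.1/(0.01821 + 0.09011·e^(−0.04·9.8)) − 14.695

24.4970 psi


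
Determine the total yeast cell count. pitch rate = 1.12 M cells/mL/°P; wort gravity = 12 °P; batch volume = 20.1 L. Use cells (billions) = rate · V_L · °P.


cells = 1.12 · 20.1 · 12

270.1440 billion cells


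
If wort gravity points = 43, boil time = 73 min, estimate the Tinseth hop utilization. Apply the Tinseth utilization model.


U = 1.65·0.000125^(GP/1000) · (1 − e^(−0.04·t))/4.15
bigness = 1.65·0.000125^(43/1000) = 1.1211
boil_factor = (1 − e^(−0.04·73))/4.15 = 0.2280
U = 1.1211 · 0.2280

0.2556


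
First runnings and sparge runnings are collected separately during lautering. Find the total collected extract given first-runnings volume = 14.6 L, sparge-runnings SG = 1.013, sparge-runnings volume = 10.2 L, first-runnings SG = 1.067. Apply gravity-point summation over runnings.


total = Σ (SG_i − 1)·1000·V_i
first = (1.067 − 1)·1000·14.6 = 978.2000
sparge = (1.013 − 1)·1000·10.2 = 132.6000
total = 978.2000 + 132.6000

1110.8000 gravity·L


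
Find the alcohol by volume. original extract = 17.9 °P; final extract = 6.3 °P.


SG = 259/(259 − P);  ABV = (OG − FG)·131.25
OG = 259/(259 − 17.9) = 1.0742
FG = 259/(259 − 6.3) = 1.0249
ABV = (1.0742 − 1.0249)·131.25

6.4722 % ABV


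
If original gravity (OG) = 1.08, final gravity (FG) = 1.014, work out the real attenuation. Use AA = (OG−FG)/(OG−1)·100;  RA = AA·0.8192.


AA = (1.08 − 1.014)/(1.08 − 1)·100 = 82.5000
RA = 82.5000·0.8192

67.5840 %


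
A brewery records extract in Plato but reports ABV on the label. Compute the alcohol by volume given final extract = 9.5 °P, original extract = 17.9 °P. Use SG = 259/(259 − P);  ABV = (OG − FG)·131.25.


OG = 259/(259 − 17.9) = 1.0742
FG = 259/(259 − 9.5) = 1.0381
ABV = (1.0742 − 1.0381)·131.25

4.7469 % ABV


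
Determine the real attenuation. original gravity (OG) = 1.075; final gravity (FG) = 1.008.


AA = (OG−FG)/(OG−1)·100;  RA = AA·0.8192
AA = (1.075 − 1.008)/(1.075 − 1)·100 = 89.3333
RA = 89.3333·0.8192

73.1819 %


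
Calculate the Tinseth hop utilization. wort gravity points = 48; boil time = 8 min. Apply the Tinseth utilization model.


U = 1.65·0.000125^(GP/1000) · (1 − e^(−0.04·t))/4.15
bigness = 1.65·0.000125^(48/1000) = 1.0719
boil_factor = (1 − e^(−0.04·8))/4.15 = 0.0660
U = 1.0719 · 0.0660

0.0707


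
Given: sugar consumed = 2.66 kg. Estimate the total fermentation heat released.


Q = m_sugar · 590 kJ/kg
Q = 2.66 · 590

1569.4000 kJ


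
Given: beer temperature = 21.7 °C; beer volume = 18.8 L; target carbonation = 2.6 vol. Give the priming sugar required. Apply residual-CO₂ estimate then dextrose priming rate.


residual = 14.695·(0.01821 + 0.09011·e^(−0.04·T));  sugar = (target − residual)·4.0·V
residual = 14.695·(0.01821 + 0.09011·e^(−0.04·21.7)) = 0.8235
sugar = (2.6 − 0.8235)·4.0·18.8

133.5952 g


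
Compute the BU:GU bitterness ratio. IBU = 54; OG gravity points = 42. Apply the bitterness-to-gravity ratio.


BU:GU = IBU / OG_points
BU:GU = 54 / 42

1.2857


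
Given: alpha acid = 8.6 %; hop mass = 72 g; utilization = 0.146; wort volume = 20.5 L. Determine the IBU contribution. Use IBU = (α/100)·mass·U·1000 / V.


IBU = (8.6/100)·72·0.146·1000 / 20.5

44.0991 IBU


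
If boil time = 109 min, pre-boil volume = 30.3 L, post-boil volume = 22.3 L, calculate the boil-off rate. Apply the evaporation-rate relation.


rate = (V_pre − V_post) / (t_min/60)
rate = (30.3 − 22.3) / (109/60)

4.4037 L/hr


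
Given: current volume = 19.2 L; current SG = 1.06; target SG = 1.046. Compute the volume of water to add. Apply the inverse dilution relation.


V_water = V·((SG_curr − 1)/(SG_target − 1) − 1)
V_water = 19.2·((1.06 − 1)/(1.046 − 1) − 1)

5.8435 L


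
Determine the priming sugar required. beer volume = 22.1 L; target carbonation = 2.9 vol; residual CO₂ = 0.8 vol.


sugar = (target − residual)·4.0·V
sugar = (2.9 − 0.8)·4.0·22.1

185.6400 g


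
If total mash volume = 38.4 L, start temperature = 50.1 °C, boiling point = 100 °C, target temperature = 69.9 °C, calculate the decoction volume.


V_dec = V_total·(T_target − T_start)/(T_boil − T_start)
V_dec = 38.4·(69.9 − 50.1)/(100 − 50.1)

15.2369 L


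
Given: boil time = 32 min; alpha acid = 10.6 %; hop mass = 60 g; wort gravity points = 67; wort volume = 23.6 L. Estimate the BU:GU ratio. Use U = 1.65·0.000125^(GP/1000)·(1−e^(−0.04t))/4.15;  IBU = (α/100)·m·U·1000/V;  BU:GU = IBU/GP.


U = 1.65·0.000125^(67/1000)·(1−e^(−0.04·32))/4.15 = 0.1572
IBU = (10.6/100)·60·0.1572·1000/23.6 = 42.3632
BU:GU = 42.3632/67

0.6323


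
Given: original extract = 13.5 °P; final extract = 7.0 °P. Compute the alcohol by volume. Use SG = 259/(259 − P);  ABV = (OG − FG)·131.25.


OG = 259/(259 − 13.5) = 1.0550
FG = 259/(259 − 7.0) = 1.0278
ABV = (1.0550 − 1.0278)·131.25

3.5716 % ABV


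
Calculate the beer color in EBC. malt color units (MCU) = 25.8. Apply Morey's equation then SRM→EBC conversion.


SRM = 1.4922·MCU^0.6859;  EBC = SRM·1.97
SRM = 1.4922·25.8^0.6859 = 13.8694
EBC = 13.8694·1.97

27.3227 EBC


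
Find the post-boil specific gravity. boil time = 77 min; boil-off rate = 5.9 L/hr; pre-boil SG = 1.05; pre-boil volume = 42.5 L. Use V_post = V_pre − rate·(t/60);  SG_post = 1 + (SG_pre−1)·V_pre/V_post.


V_post = 42.5 − 5.9·(77/60) = 34.9283
SG_post = 1 + (1.05 − 1)·42.5/34.9283

1.0608


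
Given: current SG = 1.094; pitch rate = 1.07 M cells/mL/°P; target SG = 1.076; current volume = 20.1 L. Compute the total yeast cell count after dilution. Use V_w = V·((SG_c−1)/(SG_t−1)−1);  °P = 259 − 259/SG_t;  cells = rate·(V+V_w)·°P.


V_w = 20.1·((1.094−1)/(1.076−1)−1) = 4.7605
V_final = 20.1 + 4.7605 = 24.8605
°P = 259 − 259/1.076 = 18.2937
cells = 1.07·24.8605·18.2937

486.6259 billion cells


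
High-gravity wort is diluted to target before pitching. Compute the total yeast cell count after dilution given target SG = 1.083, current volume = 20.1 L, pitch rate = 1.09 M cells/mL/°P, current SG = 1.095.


V_w = V·((SG_c−1)/(SG_t−1)−1);  °P = 259 − 259/SG_t;  cells = rate·(V+V_w)·°P
V_w = 20.1·((1.095−1)/(1.083−1)−1) = 2.9060
V_final = 20.1 + 2.9060 = 23.0060
°P = 259 − 259/1.083 = 19.8495
cells = 1.09·23.0060·19.8495

497.7571 billion cells


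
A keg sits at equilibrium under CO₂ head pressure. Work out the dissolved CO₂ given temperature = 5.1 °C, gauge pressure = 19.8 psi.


vols = (P + 14.695)·(0.01821 + 0.09011·e^(−0.04·T))
vols = (19.8 + 14.695)·(0.01821 + 0.09011·e^(−0.04·5.1))

3.1629 volumes


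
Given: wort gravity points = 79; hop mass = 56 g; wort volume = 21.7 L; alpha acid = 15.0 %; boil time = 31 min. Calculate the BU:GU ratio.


U = 1.65·0.000125^(GP/1000)·(1−e^(−0.04t))/4.15;  IBU = (α/100)·m·U·1000/V;  BU:GU = IBU/GP
U = 1.65·0.000125^(79/1000)·(1−e^(−0.04·31))/4.15 = 0.1389
IBU = (15.0/100)·56·0.1389·1000/21.7 = 53.7708
BU:GU = 53.7708/79

0.6806


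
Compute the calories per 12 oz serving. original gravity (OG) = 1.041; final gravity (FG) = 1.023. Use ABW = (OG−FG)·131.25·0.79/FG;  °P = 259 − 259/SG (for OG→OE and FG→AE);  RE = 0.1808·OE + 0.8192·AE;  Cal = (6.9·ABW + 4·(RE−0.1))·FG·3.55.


ABW = (1.041 − 1.023)·131.25·0.79/1.023 = 1.8244
OE = 259 − 259/1.041 = 10.2008 °P
AE = 259 − 259/1.023 = 5.8231 °P
RE = 0.1808·10.2008 + 0.8192·5.8231 = 6.6146 °P
Cal = (6.9·1.8244 + 4·(6.6146−0.1))·1.023·3.55

140.3512 kcal


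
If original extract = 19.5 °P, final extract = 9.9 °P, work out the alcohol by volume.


SG = 259/(259 − P);  ABV = (OG − FG)·131.25
OG = 259/(259 − 19.5) = 1.0814
FG = 259/(259 − 9.9) = 1.0397
ABV = (1.0814 − 1.0397)·131.25

5.4700 % ABV


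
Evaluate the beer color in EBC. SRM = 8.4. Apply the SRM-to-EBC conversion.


EBC = SRM · 1.97
EBC = 8.4 · 1.97

16.5480 EBC


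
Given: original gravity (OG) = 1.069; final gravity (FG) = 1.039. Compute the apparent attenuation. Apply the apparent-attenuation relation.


AA = (OG − FG)/(OG − 1) · 100
AA = (1.069 − 1.039)/(1.069 − 1) · 100

43.4783 %


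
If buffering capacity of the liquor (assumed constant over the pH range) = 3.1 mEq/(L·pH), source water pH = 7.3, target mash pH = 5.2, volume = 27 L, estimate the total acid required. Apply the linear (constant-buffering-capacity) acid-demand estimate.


acid = buffering capacity · (pH_source − pH_target) · V
acid = 3.1 · (7.3 − 5.2) · 27

175.7700 mEq


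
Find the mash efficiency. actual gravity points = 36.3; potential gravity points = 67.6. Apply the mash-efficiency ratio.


efficiency = actual / potential × 100
efficiency = 36.3 / 67.6 × 100

53.6982 %


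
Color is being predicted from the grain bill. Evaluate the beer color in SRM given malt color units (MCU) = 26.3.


SRM = 1.4922 · MCU^0.6859
SRM = 1.4922 · 26.3^0.6859

14.0532 SRM


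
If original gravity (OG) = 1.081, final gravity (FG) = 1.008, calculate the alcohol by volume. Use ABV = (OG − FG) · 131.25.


ABV = (1.081 − 1.008) · 131.25

9.5812 % ABV


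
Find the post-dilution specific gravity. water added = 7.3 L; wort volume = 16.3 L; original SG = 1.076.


SG_new = 1 + (SG_old − 1)·V_old/(V_old + V_water)
pts = (1.076 − 1)·1000·16.3/(16.3 + 7.3) = 52.4915
SG_new = 1 + 52.4915/1000

1.0525


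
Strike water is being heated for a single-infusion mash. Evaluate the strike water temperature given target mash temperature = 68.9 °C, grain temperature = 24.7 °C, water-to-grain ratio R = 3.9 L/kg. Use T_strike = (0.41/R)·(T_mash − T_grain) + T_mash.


T_strike = (0.41/3.9)·(68.9 − 24.7) + 68.9

73.5467 °C


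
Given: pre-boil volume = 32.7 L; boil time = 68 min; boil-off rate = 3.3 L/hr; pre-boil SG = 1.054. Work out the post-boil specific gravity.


V_post = V_pre − rate·(t/60);  SG_post = 1 + (SG_pre−1)·V_pre/V_post
V_post = 32.7 − 3.3·(68/60) = 28.9600
SG_post = 1 + (1.054 − 1)·32.7/28.9600

1.0610


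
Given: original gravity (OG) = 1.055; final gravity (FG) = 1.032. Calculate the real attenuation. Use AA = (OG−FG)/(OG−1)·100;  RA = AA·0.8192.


AA = (1.055 − 1.032)/(1.055 − 1)·100 = 41.8182
RA = 41.8182·0.8192

34.2575 %


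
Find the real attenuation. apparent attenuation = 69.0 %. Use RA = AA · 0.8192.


RA = 69.0 · 0.8192

56.5248 %


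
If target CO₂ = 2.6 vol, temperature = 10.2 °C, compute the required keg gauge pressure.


psi = vols/(0.01821 + 0.09011·e^(−0.04·T)) − 14.695
psi = 2.6/(0.01821 + 0.09011·e^(−0.04·10.2)) − 14.695

18.5823 psi


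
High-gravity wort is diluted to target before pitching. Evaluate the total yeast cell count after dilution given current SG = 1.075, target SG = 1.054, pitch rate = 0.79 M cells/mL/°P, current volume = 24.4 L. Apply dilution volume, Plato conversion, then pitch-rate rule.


V_w = V·((SG_c−1)/(SG_t−1)−1);  °P = 259 − 259/SG_t;  cells = rate·(V+V_w)·°P
V_w = 24.4·((1.075−1)/(1.054−1)−1) = 9.4889
V_final = 24.4 + 9.4889 = 33.8889
°P = 259 − 259/1.054 = 13.2694
cells = 0.79·33.8889·13.2694

355.2527 billion cells


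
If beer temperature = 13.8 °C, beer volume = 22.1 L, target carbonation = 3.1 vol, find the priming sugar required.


residual = 14.695·(0.01821 + 0.09011·e^(−0.04·T));  sugar = (target − residual)·4.0·V
residual = 14.695·(0.01821 + 0.09011·e^(−0.04·13.8)) = 1.0300
sugar = (3.1 − 1.0300)·4.0·22.1

182.9838 g


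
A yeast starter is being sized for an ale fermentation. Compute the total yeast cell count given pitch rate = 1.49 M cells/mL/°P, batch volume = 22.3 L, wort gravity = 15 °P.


cells (billions) = rate · V_L · °P
cells = 1.49 · 22.3 · 15

498.4050 billion cells


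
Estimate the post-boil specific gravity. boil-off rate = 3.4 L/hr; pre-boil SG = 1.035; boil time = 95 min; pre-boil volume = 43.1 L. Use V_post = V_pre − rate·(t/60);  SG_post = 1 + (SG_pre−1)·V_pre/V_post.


V_post = 43.1 − 3.4·(95/60) = 37.7167
SG_post = 1 + (1.035 − 1)·43.1/37.7167

1.0400


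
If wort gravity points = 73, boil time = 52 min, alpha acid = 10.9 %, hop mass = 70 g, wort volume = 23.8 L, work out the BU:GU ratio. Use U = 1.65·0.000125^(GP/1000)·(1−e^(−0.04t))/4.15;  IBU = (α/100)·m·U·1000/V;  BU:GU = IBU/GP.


U = 1.65·0.000125^(73/1000)·(1−e^(−0.04·52))/4.15 = 0.1805
IBU = (10.9/100)·70·0.1805·1000/23.8 = 57.8763
BU:GU = 57.8763/73

0.7928


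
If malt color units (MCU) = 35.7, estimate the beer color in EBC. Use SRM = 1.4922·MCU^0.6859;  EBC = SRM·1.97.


SRM = 1.4922·35.7^0.6859 = 17.3301
EBC = 17.3301·1.97

34.1404 EBC


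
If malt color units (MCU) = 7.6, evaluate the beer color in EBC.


SRM = 1.4922·MCU^0.6859;  EBC = SRM·1.97
SRM = 1.4922·7.6^0.6859 = 5.9976
EBC = 5.9976·1.97

11.8153 EBC


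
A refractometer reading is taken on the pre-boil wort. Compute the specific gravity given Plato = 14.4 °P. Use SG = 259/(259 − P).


SG = 259/(259 − 14.4)

1.0589


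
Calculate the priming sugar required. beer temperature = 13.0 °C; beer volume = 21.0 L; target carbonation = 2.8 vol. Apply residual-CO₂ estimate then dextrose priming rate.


residual = 14.695·(0.01821 + 0.09011·e^(−0.04·T));  sugar = (target − residual)·4.0·V
residual = 14.695·(0.01821 + 0.09011·e^(−0.04·13.0)) = 1.0548
sugar = (2.8 − 1.0548)·4.0·21.0

146.5934 g


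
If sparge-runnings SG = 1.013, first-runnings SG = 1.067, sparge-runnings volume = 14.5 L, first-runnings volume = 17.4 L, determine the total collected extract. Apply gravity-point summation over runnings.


total = Σ (SG_i − 1)·1000·V_i
first = (1.067 − 1)·1000·17.4 = 1165.8000
sparge = (1.013 − 1)·1000·14.5 = 188.5000
total = 1165.8000 + 188.5000

1354.3000 gravity·L


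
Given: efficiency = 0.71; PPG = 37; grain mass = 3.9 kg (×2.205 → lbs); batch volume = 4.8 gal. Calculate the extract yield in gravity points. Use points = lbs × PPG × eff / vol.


lbs = 3.9 × 2.205 = 8.5995
points = 8.5995 × 37 × 0.71 / 4.8

47.0643 points


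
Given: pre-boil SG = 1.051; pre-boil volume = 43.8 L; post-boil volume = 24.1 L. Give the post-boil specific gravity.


SG_post = 1 + (SG_pre − 1)·V_pre/V_post
pts_pre = (1.051 − 1)·1000 = 51.0000
pts_post = 51.0000·43.8/24.1 = 92.6888
SG_post = 1 + 92.6888/1000

1.0927


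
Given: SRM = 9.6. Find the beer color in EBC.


EBC = SRM · 1.97
EBC = 9.6 · 1.97

18.9120 EBC


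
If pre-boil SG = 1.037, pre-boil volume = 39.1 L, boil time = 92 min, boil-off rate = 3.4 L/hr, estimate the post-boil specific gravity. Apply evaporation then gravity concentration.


V_post = V_pre − rate·(t/60);  SG_post = 1 + (SG_pre−1)·V_pre/V_post
V_post = 39.1 − 3.4·(92/60) = 33.8867
SG_post = 1 + (1.037 − 1)·39.1/33.8867

1.0427


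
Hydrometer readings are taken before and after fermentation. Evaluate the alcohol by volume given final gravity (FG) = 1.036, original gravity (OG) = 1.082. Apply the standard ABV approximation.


ABV = (OG − FG) · 131.25
ABV = (1.082 − 1.036) · 131.25

6.0375 % ABV


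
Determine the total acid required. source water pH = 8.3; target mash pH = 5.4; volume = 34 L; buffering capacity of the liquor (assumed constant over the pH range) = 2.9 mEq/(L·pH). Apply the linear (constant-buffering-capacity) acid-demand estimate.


acid = buffering capacity · (pH_source − pH_target) · V
acid = 2.9 · (8.3 − 5.4) · 34

285.9400 mEq


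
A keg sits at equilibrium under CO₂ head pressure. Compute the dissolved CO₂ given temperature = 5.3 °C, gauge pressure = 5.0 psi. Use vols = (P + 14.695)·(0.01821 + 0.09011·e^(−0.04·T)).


vols = (5.0 + 14.695)·(0.01821 + 0.09011·e^(−0.04·5.3))

1.7943 volumes


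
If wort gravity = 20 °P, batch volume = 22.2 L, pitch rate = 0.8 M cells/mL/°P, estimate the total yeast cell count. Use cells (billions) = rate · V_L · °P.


cells = 0.8 · 22.2 · 20

355.2000 billion cells


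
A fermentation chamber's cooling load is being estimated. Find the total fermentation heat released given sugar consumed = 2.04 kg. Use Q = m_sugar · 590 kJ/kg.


Q = 2.04 · 590

1203.6000 kJ


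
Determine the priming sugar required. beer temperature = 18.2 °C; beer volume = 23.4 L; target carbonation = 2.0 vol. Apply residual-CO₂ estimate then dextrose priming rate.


residual = 14.695·(0.01821 + 0.09011·e^(−0.04·T));  sugar = (target − residual)·4.0·V
residual = 14.695·(0.01821 + 0.09011·e^(−0.04·18.2)) = 0.9070
sugar = (2.0 − 0.9070)·4.0·23.4

102.3047 g


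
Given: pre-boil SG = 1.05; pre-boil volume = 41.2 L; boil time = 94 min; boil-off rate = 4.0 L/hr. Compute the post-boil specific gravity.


V_post = V_pre − rate·(t/60);  SG_post = 1 + (SG_pre−1)·V_pre/V_post
V_post = 41.2 − 4.0·(94/60) = 34.9333
SG_post = 1 + (1.05 − 1)·41.2/34.9333

1.0590


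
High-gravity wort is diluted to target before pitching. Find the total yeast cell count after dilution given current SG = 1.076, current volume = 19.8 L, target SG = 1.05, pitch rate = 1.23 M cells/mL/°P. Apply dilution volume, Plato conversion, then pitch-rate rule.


V_w = V·((SG_c−1)/(SG_t−1)−1);  °P = 259 − 259/SG_t;  cells = rate·(V+V_w)·°P
V_w = 19.8·((1.076−1)/(1.05−1)−1) = 10.2960
V_final = 19.8 + 10.2960 = 30.0960
°P = 259 − 259/1.05 = 12.3333
cells = 1.23·30.0960·12.3333

456.5563 billion cells


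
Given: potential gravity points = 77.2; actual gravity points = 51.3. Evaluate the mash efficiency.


efficiency = actual / potential × 100
efficiency = 51.3 / 77.2 × 100

66.4508 %


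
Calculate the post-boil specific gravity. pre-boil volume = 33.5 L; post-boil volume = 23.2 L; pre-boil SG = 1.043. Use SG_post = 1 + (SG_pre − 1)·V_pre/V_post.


pts_pre = (1.043 − 1)·1000 = 43.0000
pts_post = 43.0000·33.5/23.2 = 62.0905
SG_post = 1 + 62.0905/1000

1.0621


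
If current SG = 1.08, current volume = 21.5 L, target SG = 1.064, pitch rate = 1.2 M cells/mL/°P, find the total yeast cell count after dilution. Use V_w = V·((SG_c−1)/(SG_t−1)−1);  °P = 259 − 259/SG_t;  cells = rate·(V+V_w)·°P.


V_w = 21.5·((1.08−1)/(1.064−1)−1) = 5.3750
V_final = 21.5 + 5.3750 = 26.8750
°P = 259 − 259/1.064 = 15.5789
cells = 1.2·26.8750·15.5789

502.4211 billion cells


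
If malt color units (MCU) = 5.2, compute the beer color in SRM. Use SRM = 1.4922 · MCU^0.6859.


SRM = 1.4922 · 5.2^0.6859

4.6231 SRM


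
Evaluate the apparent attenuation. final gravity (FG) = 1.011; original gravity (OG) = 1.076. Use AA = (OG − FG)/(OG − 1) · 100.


AA = (1.076 − 1.011)/(1.076 − 1) · 100

85.5263 %


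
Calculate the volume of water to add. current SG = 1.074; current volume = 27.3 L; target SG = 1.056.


V_water = V·((SG_curr − 1)/(SG_target − 1) − 1)
V_water = 27.3·((1.074 − 1)/(1.056 − 1) − 1)

8.7750 L


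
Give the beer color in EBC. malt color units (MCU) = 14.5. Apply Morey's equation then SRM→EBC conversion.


SRM = 1.4922·MCU^0.6859;  EBC = SRM·1.97
SRM = 1.4922·14.5^0.6859 = 9.3413
EBC = 9.3413·1.97

18.4024 EBC


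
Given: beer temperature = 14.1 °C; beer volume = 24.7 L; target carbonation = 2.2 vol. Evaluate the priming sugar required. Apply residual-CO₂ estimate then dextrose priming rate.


residual = 14.695·(0.01821 + 0.09011·e^(−0.04·T));  sugar = (target − residual)·4.0·V
residual = 14.695·(0.01821 + 0.09011·e^(−0.04·14.1)) = 1.0210
sugar = (2.2 − 1.0210)·4.0·24.7

116.4899 g


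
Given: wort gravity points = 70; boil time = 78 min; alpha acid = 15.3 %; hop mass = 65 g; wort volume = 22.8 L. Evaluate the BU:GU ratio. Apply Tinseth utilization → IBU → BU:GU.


U = 1.65·0.000125^(GP/1000)·(1−e^(−0.04t))/4.15;  IBU = (α/100)·m·U·1000/V;  BU:GU = IBU/GP
U = 1.65·0.000125^(70/1000)·(1−e^(−0.04·78))/4.15 = 0.2026
IBU = (15.3/100)·65·0.2026·1000/22.8 = 88.3641
BU:GU = 88.3641/70

1.2623


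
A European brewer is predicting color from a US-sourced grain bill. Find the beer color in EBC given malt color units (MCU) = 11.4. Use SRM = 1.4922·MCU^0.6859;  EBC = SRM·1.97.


SRM = 1.4922·11.4^0.6859 = 7.9206
EBC = 7.9206·1.97

15.6036 EBC


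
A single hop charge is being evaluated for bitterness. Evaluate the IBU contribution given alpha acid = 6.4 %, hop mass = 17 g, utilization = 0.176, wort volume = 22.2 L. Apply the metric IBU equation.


IBU = (α/100)·mass·U·1000 / V
IBU = (6.4/100)·17·0.176·1000 / 22.2

8.6256 IBU


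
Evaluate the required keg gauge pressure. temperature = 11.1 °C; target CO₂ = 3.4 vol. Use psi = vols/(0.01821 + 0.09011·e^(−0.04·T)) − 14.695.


psi = 3.4/(0.01821 + 0.09011·e^(−0.04·11.1)) − 14.695

30.0345 psi


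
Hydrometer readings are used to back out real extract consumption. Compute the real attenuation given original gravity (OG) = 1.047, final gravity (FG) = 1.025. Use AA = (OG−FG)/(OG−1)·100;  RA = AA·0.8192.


AA = (1.047 − 1.025)/(1.047 − 1)·100 = 46.8085
RA = 46.8085·0.8192

38.3455 %


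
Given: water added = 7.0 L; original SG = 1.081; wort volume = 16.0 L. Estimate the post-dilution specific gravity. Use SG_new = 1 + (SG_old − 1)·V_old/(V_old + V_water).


pts = (1.081 − 1)·1000·16.0/(16.0 + 7.0) = 56.3478
SG_new = 1 + 56.3478/1000

1.0563


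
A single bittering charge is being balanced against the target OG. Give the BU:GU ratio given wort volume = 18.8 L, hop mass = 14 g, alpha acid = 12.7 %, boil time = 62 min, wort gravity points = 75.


U = 1.65·0.000125^(GP/1000)·(1−e^(−0.04t))/4.15;  IBU = (α/100)·m·U·1000/V;  BU:GU = IBU/GP
U = 1.65·0.000125^(75/1000)·(1−e^(−0.04·62))/4.15 = 0.1857
IBU = (12.7/100)·14·0.1857·1000/18.8 = 17.5588
BU:GU = 17.5588/75

0.2341


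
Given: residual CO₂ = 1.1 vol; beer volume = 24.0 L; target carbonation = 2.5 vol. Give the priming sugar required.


sugar = (target − residual)·4.0·V
sugar = (2.5 − 1.1)·4.0·24.0

134.4000 g


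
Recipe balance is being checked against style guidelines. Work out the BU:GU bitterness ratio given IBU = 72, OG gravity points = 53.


BU:GU = IBU / OG_points
BU:GU = 72 / 53

1.3585


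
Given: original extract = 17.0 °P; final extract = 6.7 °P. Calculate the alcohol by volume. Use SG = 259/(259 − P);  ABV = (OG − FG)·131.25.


OG = 259/(259 − 17.0) = 1.0702
FG = 259/(259 − 6.7) = 1.0266
ABV = (1.0702 − 1.0266)·131.25

5.7346 % ABV


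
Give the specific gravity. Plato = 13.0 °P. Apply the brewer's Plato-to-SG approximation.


SG = 259/(259 − P)
SG = 259/(259 − 13.0)

1.0528


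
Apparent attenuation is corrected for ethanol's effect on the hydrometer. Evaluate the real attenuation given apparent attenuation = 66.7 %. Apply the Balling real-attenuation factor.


RA = AA · 0.8192
RA = 66.7 · 0.8192

54.6406 %


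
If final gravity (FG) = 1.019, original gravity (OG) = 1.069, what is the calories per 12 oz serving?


ABW = (OG−FG)·131.25·0.79/FG;  °P = 259 − 259/SG (for OG→OE and FG→AE);  RE = 0.1808·OE + 0.8192·AE;  Cal = (6.9·ABW + 4·(RE−0.1))·FG·3.55
ABW = (1.069 − 1.019)·131.25·0.79/1.019 = 5.0877
OE = 259 − 259/1.069 = 16.7175 °P
AE = 259 − 259/1.019 = 4.8292 °P
RE = 0.1808·16.7175 + 0.8192·4.8292 = 6.9786 °P
Cal = (6.9·5.0877 + 4·(6.9786−0.1))·1.019·3.55

226.5238 kcal


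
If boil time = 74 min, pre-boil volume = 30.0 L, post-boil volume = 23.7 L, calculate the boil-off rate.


rate = (V_pre − V_post) / (t_min/60)
rate = (30.0 − 23.7) / (74/60)

5.1081 L/hr


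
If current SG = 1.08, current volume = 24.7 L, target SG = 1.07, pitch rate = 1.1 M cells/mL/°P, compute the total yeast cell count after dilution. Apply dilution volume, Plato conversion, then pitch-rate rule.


V_w = V·((SG_c−1)/(SG_t−1)−1);  °P = 259 − 259/SG_t;  cells = rate·(V+V_w)·°P
V_w = 24.7·((1.08−1)/(1.07−1)−1) = 3.5286
V_final = 24.7 + 3.5286 = 28.2286
°P = 259 − 259/1.07 = 16.9439
cells = 1.1·28.2286·16.9439

526.1331 billion cells


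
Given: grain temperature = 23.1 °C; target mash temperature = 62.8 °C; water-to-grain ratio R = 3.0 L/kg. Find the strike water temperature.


T_strike = (0.41/R)·(T_mash − T_grain) + T_mash
T_strike = (0.41/3.0)·(62.8 − 23.1) + 62.8

68.2257 °C


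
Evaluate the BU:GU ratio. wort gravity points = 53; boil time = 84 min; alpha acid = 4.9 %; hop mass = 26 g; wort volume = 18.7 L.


U = 1.65·0.000125^(GP/1000)·(1−e^(−0.04t))/4.15;  IBU = (α/100)·m·U·1000/V;  BU:GU = IBU/GP
U = 1.65·0.000125^(53/1000)·(1−e^(−0.04·84))/4.15 = 0.2384
IBU = (4.9/100)·26·0.2384·1000/18.7 = 16.2385
BU:GU = 16.2385/53

0.3064


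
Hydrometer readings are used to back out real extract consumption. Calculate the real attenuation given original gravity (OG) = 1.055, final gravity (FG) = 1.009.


AA = (OG−FG)/(OG−1)·100;  RA = AA·0.8192
AA = (1.055 − 1.009)/(1.055 − 1)·100 = 83.6364
RA = 83.6364·0.8192

68.5149 %
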